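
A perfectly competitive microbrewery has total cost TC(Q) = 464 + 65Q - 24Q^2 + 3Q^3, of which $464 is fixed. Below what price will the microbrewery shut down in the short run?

Short-run supply begins at min AVC. From VC = 65Q - 24Q^2 + 3Q^3, AVC = 65 - 24Q + 3Q^2.
At the minimum of AVC, MC = AVC. MC = 65 - 48Q + 9Q^2; setting MC = AVC gives 6Q^2 - 24Q = 0, so Q = 4. min AVC = 17.
The firm shuts down for any P below $17.

$17 per unit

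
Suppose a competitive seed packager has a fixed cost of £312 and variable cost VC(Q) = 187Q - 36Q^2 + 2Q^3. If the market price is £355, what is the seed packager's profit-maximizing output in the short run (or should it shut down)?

Produce at Q = 14

From TC, MC = TC'(Q) = 187 - 72Q + 6Q^2 and AVC = VC/Q = 187 - 36Q + 2Q^2.
AVC is minimized where dAVC/dQ = -36 + 4Q = 0, at Q = 9; min AVC = 187 - 36·9 + 2·9^2 = £25.
P = £355 exceeds min AVC = £25, so the firm stays open.
Solving P = MC: -168 - 72Q + 6Q^2 = 0 ⇒ Q = -2 or 14. On the upward-sloping branch, Q* = 14.
Check: AVC at Q = 14 is £75 ≤ P, so revenue covers variable cost.
Profit = P·Q − TC = 355·14 − 1362 = £3608.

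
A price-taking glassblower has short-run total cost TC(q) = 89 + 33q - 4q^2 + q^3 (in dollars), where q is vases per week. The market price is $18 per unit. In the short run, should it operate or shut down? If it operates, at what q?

Shut down

From TC, MC = TC'(q) = 33 - 8q + 3q^2 and AVC = VC/q = 33 - 4q + q^2.
The AVC parabola has its vertex at q = 4/2 = 2, where AVC = 33 - 4·2 + 2^2 = $29.
P = $18 lies below min AVC = $29; no output level covers variable cost.
Best response: produce nothing and absorb the $89 fixed cost.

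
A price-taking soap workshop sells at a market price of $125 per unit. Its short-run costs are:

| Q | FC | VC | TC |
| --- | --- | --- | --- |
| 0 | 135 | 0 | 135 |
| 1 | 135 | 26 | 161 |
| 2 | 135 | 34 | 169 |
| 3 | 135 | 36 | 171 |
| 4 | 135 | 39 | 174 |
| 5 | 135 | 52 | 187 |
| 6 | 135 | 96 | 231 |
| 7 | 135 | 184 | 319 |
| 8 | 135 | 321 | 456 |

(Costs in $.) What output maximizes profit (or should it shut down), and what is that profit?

Compute π = P·Q − TC at each output: Q=0: -135; Q=1: -36; Q=2: 81; Q=3: 204; Q=4: 326; Q=5: 438; Q=6: 519; Q=7: 556; Q=8: 544.
Profit is maximized at Q = 7. AVC there is 184/7 = $26.29 ≤ P, so producing beats shutting down (which would give -$135).

Q = 7; profit = $556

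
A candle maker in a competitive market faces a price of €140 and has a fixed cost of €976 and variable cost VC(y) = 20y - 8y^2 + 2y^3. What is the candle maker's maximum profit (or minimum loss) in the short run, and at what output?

AVC = 20 - 8y + 2y^2; min AVC = €12 at y = 2. Since P = €140 ≥ min AVC, the firm produces.
MC = 20 - 16y + 6y^2. Setting P = MC and taking the root on the rising branch gives y* = 6.
TR = 140·6 = 840. TC = 976 + 264 = 1240. Profit = 840 − 1240 = -€400.
That loss of €400 beats the €976 the firm would lose by shutting down; producing recovers €576 of fixed cost.

Profit = -€400 at y = 6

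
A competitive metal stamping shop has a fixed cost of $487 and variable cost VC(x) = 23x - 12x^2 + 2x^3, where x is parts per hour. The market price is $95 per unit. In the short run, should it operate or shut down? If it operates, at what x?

Produce at x = 6

Variable cost is VC = 23x - 12x^2 + 2x^3, so AVC = VC/x = 23 - 12x + 2x^2 and MC = dTC/dx = 23 - 24x + 6x^2.
AVC is minimized where dAVC/dx = -12 + 4x = 0, at x = 3; min AVC = 23 - 12·3 + 2·3^2 = $5.
P = $95 exceeds min AVC = $5, so the firm stays open.
P = MC gives -72 - 24x + 6x^2 = 0, with roots -2 and 6. Take the larger (rising MC): x* = 6.
Check: AVC at x = 6 is $23 ≤ P, so revenue covers variable cost.
Profit = P·x − TC = 95·6 − 625 = -$55, a loss, but smaller than the $487 fixed cost the firm would lose by shutting down.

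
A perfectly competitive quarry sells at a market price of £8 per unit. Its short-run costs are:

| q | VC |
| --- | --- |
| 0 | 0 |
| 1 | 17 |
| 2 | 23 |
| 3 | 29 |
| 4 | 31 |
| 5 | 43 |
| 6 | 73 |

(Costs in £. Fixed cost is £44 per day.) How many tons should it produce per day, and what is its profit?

Tabulate TR − TC: q=0: -44; q=1: -53; q=2: -51; q=3: -49; q=4: -43; q=5: -47; q=6: -69.
Profit is maximized at q = 4. AVC there is 31/4 = £7.75 ≤ P, so producing beats shutting down (which would give -£44).

q = 4; profit = -£43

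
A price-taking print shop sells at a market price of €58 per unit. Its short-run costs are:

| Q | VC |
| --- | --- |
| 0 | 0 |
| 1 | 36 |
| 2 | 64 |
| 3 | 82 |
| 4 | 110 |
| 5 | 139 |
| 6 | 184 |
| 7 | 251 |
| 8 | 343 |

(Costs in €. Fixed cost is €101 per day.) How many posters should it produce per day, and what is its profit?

Q = 6; profit = €63

Profit at each row (π = 58Q − TC): Q=0: -101; Q=1: -79; Q=2: -49; Q=3: -9; Q=4: 21; Q=5: 50; Q=6: 63; Q=7: 54; Q=8: 20.
Profit is maximized at Q = 6. AVC there is 184/6 = €30.67 ≤ P, so producing beats shutting down (which would give -€101).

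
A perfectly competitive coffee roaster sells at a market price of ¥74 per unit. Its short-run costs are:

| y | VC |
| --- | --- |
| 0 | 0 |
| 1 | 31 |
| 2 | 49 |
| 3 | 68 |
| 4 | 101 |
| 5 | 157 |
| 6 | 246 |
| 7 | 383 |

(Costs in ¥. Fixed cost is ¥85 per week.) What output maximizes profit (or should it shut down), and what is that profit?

Profit at each row (π = 74y − TC): y=0: -85; y=1: -42; y=2: 14; y=3: 69; y=4: 110; y=5: 128; y=6: 113; y=7: 50.
Profit is maximized at y = 5. AVC there is 157/5 = ¥31.40 ≤ P, so producing beats shutting down (which would give -¥85).

y = 5; profit = ¥128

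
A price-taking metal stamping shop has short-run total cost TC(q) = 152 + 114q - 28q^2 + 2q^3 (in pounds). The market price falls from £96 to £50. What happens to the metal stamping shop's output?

AVC = 114 - 28q + 2q^2, minimized at q = 7 where min AVC = £16. MC = 114 - 56q + 6q^2.
With P = £96 above the shutdown price, P = MC gives q = 9.
At P = £50 ≥ min AVC, set P = MC: q = 8. The firm stays open but cuts output.

Output falls from 9 to 8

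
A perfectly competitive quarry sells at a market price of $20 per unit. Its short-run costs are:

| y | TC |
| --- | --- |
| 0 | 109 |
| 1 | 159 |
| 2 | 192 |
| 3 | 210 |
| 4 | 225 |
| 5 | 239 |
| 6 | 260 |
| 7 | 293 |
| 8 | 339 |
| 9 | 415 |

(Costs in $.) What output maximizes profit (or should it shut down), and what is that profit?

Compute π = P·y − TC at each output: y=0: -109; y=1: -139; y=2: -152; y=3: -150; y=4: -145; y=5: -139; y=6: -140; y=7: -153; y=8: -179; y=9: -235.
Profit is highest at y = 0. Equivalently, the lowest AVC in the table is 151/6 ≈ $25.17 at y = 6, and P = $20 falls below it — price never covers variable cost, so the firm shuts down and loses only its fixed cost.

y = 0 (shut down); profit = -$109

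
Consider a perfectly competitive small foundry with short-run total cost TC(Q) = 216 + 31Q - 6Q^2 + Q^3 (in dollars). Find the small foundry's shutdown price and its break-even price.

AVC = 31 - 6Q + Q^2; minimized at Q = 3, giving min AVC = $22. That is the shutdown price.
ATC = 216/Q + 31 - 6Q + Q^2. Setting dATC/dQ = −216/Q^2 − 6 + 2Q = 0 gives Q = 6 (since 2·6^3 − 6·6^2 = 216).
min ATC = 216/6 + 31 − 6·6 + 6^2 = $67. That is the break-even price.
For $22 ≤ P < $67 the firm produces at a loss; below $22 it shuts down.

Shutdown price = $22; break-even price = $67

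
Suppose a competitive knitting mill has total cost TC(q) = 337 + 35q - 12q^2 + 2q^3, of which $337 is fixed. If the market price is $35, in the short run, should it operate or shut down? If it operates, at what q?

Strip out fixed cost: VC = 35q - 12q^2 + 2q^3. Then AVC = 35 - 12q + 2q^2 and MC = 35 - 24q + 6q^2.
AVC hits its minimum where MC = AVC, at q = 3, giving min AVC = 35 - 12·3 + 2·3^2 = $17.
P = $35 exceeds min AVC = $17, so the firm stays open.
Solving P = MC: -24q + 6q^2 = 0 ⇒ q = 0 or 4. On the upward-sloping branch, q* = 4.
Check: AVC at q = 4 is $19 ≤ P, so revenue covers variable cost.
Profit = P·q − TC = 35·4 − 413 = -$273, a loss, but smaller than the $337 fixed cost the firm would lose by shutting down.

Produce at q = 4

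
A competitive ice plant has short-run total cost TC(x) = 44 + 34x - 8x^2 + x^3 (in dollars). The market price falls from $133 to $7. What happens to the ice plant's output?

AVC = 34 - 8x + x^2, minimized at x = 4 where min AVC = $18. MC = 34 - 16x + 3x^2.
With P = $133 above the shutdown price, P = MC gives x = 9.
At P = $7 < min AVC = $18, price no longer covers variable cost at any output, so the firm shuts down: x = 0.

Output falls from 9 to 0 (the firm shuts down)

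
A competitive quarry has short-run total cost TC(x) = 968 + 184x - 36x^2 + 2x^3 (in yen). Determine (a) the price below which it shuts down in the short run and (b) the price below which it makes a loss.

Shutdown price = ¥22; break-even price = ¥118

AVC = 184 - 36x + 2x^2; minimized at x = 9, giving min AVC = ¥22. That is the shutdown price.
ATC = 968/x + 184 - 36x + 2x^2. Setting dATC/dx = −968/x^2 − 36 + 4x = 0 gives x = 11 (since 4·11^3 − 36·11^2 = 968).
min ATC = 968/11 + 184 − 36·11 + 2·11^2 = ¥118. That is the break-even price.
Between these two prices the firm operates at a loss; above ¥118 it earns a profit.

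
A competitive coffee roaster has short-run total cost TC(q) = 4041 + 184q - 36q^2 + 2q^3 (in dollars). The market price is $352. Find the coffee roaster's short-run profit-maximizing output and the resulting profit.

Profit = -$121 at q = 14

AVC = 184 - 36q + 2q^2; min AVC = $22 at q = 9. Since P = $352 ≥ min AVC, the firm produces.
MC = 184 - 72q + 6q^2. Setting P = MC and taking the root on the rising branch gives q* = 14.
TR = 352·14 = 4928. TC = 4041 + 1008 = 5049. Profit = 4928 − 5049 = -$121.
That loss of $121 beats the $4041 the firm would lose by shutting down; producing recovers $3920 of fixed cost.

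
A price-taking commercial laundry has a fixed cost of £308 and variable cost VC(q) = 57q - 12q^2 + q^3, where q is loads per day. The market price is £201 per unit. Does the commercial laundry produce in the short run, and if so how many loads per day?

Produce at q = 12

From TC, MC = TC'(q) = 57 - 24q + 3q^2 and AVC = VC/q = 57 - 12q + q^2.
The AVC parabola has its vertex at q = 12/2 = 6, where AVC = 57 - 12·6 + 6^2 = £21.
P = £201 exceeds min AVC = £21, so the firm stays open.
Set P = MC: 201 = 57 - 24q + 3q^2 → -144 - 24q + 3q^2 = 0. The roots are q = -4 and q = 12; the profit-maximizing output is on the rising part of MC, so q* = 12.
Check: AVC at q = 12 is £57 ≤ P, so revenue covers variable cost.
Profit = P·q − TC = 201·12 − 992 = £1420.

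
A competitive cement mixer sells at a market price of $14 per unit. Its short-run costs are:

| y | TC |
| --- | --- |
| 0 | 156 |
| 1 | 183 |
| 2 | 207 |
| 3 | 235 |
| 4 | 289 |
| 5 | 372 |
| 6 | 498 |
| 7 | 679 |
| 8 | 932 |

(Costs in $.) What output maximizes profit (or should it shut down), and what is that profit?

Compute π = P·y − TC at each output: y=0: -156; y=1: -169; y=2: -179; y=3: -193; y=4: -233; y=5: -302; y=6: -414; y=7: -581; y=8: -820.
Profit is highest at y = 0. Equivalently, the lowest AVC in the table is 51/2 ≈ $25.50 at y = 2, and P = $14 falls below it — price never covers variable cost, so the firm shuts down and loses only its fixed cost.

y = 0 (shut down); profit = -$156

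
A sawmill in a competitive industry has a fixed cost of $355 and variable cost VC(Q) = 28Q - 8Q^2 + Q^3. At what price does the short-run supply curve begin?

$12 per unit

Short-run supply begins at min AVC. From VC = 28Q - 8Q^2 + Q^3, AVC = 28 - 8Q + Q^2.
dAVC/dQ = -8 + 2Q = 0 gives Q = 4. min AVC = 28 - 8·4 + 4^2 = 12.
The firm shuts down for any P below $12.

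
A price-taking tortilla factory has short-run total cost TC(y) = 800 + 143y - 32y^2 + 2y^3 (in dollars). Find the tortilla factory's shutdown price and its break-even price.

AVC = 143 - 32y + 2y^2; minimized at y = 8, giving min AVC = $15. That is the shutdown price.
ATC = 800/y + 143 - 32y + 2y^2. Setting dATC/dy = −800/y^2 − 32 + 4y = 0 gives y = 10 (since 4·10^3 − 32·10^2 = 800).
min ATC = 800/10 + 143 − 32·10 + 2·10^2 = $103. That is the break-even price.
Between these two prices the firm operates at a loss; above $103 it earns a profit.

Shutdown price = $15; break-even price = $103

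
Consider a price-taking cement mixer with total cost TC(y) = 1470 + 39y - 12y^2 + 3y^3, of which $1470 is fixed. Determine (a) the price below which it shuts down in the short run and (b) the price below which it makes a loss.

Shutdown price = min AVC. AVC = 39 - 12y + 3y^2, with vertex at y = 2 and minimum $27.
ATC = 1470/y + 39 - 12y + 3y^2. Setting dATC/dy = −1470/y^2 − 12 + 6y = 0 gives y = 7 (since 6·7^3 − 12·7^2 = 1470).
min ATC = 1470/7 + 39 − 12·7 + 3·7^2 = $312. That is the break-even price.
For $27 ≤ P < $312 the firm produces at a loss; below $27 it shuts down.

Shutdown price = $27; break-even price = $312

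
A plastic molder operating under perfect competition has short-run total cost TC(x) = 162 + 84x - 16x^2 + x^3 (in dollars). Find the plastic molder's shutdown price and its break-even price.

AVC = 84 - 16x + x^2; minimized at x = 8, giving min AVC = $20. That is the shutdown price.
ATC = 162/x + 84 - 16x + x^2. Setting dATC/dx = −162/x^2 − 16 + 2x = 0 gives x = 9 (since 2·9^3 − 16·9^2 = 162).
min ATC = 162/9 + 84 − 16·9 + 9^2 = $39. That is the break-even price.
Between these two prices the firm operates at a loss; above $39 it earns a profit.

Shutdown price = $20; break-even price = $39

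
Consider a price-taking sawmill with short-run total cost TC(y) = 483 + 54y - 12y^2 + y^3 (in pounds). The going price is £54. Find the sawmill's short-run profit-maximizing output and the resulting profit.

AVC = 54 - 12y + y^2 has its minimum £18 at y = 6; price £54 clears that bar, so the firm operates.
MC = 54 - 24y + 3y^2. Setting P = MC and taking the root on the rising branch gives y* = 8.
TR = 54·8 = 432. TC = 483 + 176 = 659. Profit = 432 − 659 = -£227.
By producing, the firm covers all variable cost plus £256 of fixed cost; shutting down would lose the full £483.

Profit = -£227 at y = 8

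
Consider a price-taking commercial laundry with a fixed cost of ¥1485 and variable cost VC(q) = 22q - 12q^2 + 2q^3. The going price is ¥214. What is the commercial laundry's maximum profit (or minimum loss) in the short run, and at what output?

AVC = 22 - 12q + 2q^2 has its minimum ¥4 at q = 3; price ¥214 clears that bar, so the firm operates.
MC = 22 - 24q + 6q^2. Setting P = MC and taking the root on the rising branch gives q* = 8.
TR = 214·8 = 1712. TC = 1485 + 432 = 1917. Profit = 1712 − 1917 = -¥205.
That loss of ¥205 beats the ¥1485 the firm would lose by shutting down; producing recovers ¥1280 of fixed cost.

Profit = -¥205 at q = 8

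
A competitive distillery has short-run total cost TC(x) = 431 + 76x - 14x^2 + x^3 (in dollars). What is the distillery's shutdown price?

$27 per unit

The shutdown price is the minimum of AVC. VC = 76x - 14x^2 + x^3, so AVC = 76 - 14x + x^2.
At the minimum of AVC, MC = AVC. MC = 76 - 28x + 3x^2; setting MC = AVC gives 2x^2 - 14x = 0, so x = 7. min AVC = 27.
So the shutdown price is $27.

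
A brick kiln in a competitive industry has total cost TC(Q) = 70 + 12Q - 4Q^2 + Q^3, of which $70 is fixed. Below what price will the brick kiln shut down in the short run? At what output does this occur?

The shutdown price is the minimum of AVC. VC = 12Q - 4Q^2 + Q^3, so AVC = 12 - 4Q + Q^2.
At the minimum of AVC, MC = AVC. MC = 12 - 8Q + 3Q^2; setting MC = AVC gives 2Q^2 - 4Q = 0, so Q = 2. min AVC = 8.
So the shutdown price is $8.

$8 per unit, at Q = 2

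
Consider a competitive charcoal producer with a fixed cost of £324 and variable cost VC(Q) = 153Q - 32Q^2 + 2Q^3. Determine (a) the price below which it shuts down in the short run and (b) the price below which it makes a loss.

AVC = 153 - 32Q + 2Q^2; minimized at Q = 8, giving min AVC = £25. That is the shutdown price.
ATC = 324/Q + 153 - 32Q + 2Q^2. Setting dATC/dQ = −324/Q^2 − 32 + 4Q = 0 gives Q = 9 (since 4·9^3 − 32·9^2 = 324).
min ATC = 324/9 + 153 − 32·9 + 2·9^2 = £63. That is the break-even price.
For £25 ≤ P < £63 the firm produces at a loss; below £25 it shuts down.

Shutdown price = £25; break-even price = £63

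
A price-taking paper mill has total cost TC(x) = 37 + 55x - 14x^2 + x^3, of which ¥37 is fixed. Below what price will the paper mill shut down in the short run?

The shutdown price is the minimum of AVC. VC = 55x - 14x^2 + x^3, so AVC = 55 - 14x + x^2.
dAVC/dx = -14 + 2x = 0 gives x = 7. min AVC = 55 - 14·7 + 7^2 = 6.
For P < ¥6 the firm produces nothing.

¥6 per unit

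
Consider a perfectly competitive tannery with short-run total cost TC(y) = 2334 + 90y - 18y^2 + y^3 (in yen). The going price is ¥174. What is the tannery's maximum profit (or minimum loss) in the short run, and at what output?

Profit = -¥374 at y = 14

AVC = 90 - 18y + y^2 has its minimum ¥9 at y = 9; price ¥174 clears that bar, so the firm operates.
MC = 90 - 36y + 3y^2. Setting P = MC and taking the root on the rising branch gives y* = 14.
TR = 174·14 = 2436. TC = 2334 + 476 = 2810. Profit = 2436 − 2810 = -¥374.
Shutting down would mean losing the fixed cost of ¥2334, so operating at a loss of ¥374 is better by ¥1960.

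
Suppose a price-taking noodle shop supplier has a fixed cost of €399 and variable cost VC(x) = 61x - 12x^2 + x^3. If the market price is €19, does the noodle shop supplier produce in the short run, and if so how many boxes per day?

Strip out fixed cost: VC = 61x - 12x^2 + x^3. Then AVC = 61 - 12x + x^2 and MC = 61 - 24x + 3x^2.
AVC is minimized where dAVC/dx = -12 + 2x = 0, at x = 6; min AVC = 61 - 12·6 + 6^2 = €25.
Since P = €19 < min AVC = €25, price fails to cover variable cost at any output.
Shutting down limits the loss to fixed cost, €399.

Shut down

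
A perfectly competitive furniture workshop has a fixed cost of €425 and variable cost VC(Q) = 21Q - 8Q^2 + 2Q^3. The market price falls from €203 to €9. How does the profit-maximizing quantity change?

MC = 21 - 16Q + 6Q^2; the shutdown threshold is min AVC = €13 (at Q = 2).
At P = €203 ≥ min AVC, set P = MC on the rising branch: Q = 7.
At P = €9 < min AVC = €13, price no longer covers variable cost at any output, so the firm shuts down: Q = 0.

Output falls from 7 to 0 (the firm shuts down)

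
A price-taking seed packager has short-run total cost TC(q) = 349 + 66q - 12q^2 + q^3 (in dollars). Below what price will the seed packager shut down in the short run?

The firm shuts down when price falls below the minimum of average variable cost. AVC = VC/q = 66 - 12q + q^2.
dAVC/dq = -12 + 2q = 0 gives q = 6. min AVC = 66 - 12·6 + 6^2 = 30.
So the shutdown price is $30.

$30 per unit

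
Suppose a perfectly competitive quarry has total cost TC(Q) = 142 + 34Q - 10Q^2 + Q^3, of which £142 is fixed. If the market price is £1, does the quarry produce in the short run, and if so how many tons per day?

Variable cost is VC = 34Q - 10Q^2 + Q^3, so AVC = VC/Q = 34 - 10Q + Q^2 and MC = dTC/dQ = 34 - 20Q + 3Q^2.
AVC hits its minimum where MC = AVC, at Q = 5, giving min AVC = 34 - 10·5 + 5^2 = £9.
Since P = £1 < min AVC = £9, price fails to cover variable cost at any output.
Shutting down limits the loss to fixed cost, £142.

Shut down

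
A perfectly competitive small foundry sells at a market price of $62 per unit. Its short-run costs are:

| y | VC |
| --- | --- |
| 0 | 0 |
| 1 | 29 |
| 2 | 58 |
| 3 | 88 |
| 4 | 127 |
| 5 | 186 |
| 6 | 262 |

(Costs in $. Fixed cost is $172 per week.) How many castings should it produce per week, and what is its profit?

y = 5; profit = -$48

Tabulate TR − TC: y=0: -172; y=1: -139; y=2: -106; y=3: -74; y=4: -51; y=5: -48; y=6: -62.
Profit is maximized at y = 5. AVC there is 186/5 = $37.20 ≤ P, so producing beats shutting down (which would give -$172).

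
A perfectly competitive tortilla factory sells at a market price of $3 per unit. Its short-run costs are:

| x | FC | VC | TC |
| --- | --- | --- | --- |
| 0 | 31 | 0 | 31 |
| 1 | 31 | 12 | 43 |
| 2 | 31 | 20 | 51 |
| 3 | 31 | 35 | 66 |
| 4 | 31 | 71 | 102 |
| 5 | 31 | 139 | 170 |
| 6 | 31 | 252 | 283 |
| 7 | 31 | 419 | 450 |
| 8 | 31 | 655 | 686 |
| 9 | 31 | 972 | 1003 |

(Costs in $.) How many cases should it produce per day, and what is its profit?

Tabulate TR − TC: x=0: -31; x=1: -40; x=2: -45; x=3: -57; x=4: -90; x=5: -155; x=6: -265; x=7: -429; x=8: -662; x=9: -976.
Profit is highest at x = 0. Equivalently, the lowest AVC in the table is 20/2 ≈ $10 at x = 2, and P = $3 falls below it — price never covers variable cost, so the firm shuts down and loses only its fixed cost.

x = 0 (shut down); profit = -$31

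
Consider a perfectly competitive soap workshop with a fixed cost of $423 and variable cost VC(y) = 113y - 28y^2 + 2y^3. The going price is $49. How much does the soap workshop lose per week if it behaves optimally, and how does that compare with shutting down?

AVC = 113 - 28y + 2y^2; min AVC = $15 at y = 7. Since P = $49 ≥ min AVC, the firm produces.
With MC = 113 - 56y + 6y^2, P = MC on the upward-sloping part at y* = 8.
TR = 49·8 = 392. TC = 423 + 136 = 559. Profit = 392 − 559 = -$167.
By producing, the firm covers all variable cost plus $256 of fixed cost; shutting down would lose the full $423.

Profit = -$167 at y = 8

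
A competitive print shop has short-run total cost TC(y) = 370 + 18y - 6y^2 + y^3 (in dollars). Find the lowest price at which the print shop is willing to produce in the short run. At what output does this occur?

The firm shuts down when price falls below the minimum of average variable cost. AVC = VC/y = 18 - 6y + y^2.
dAVC/dy = -6 + 2y = 0 gives y = 3. min AVC = 18 - 6·3 + 3^2 = 9.
The firm shuts down for any P below $9.

$9 per unit, at y = 3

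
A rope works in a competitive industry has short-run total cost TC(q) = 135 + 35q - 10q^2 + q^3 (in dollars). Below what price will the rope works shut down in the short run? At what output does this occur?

The shutdown price is the minimum of AVC. VC = 35q - 10q^2 + q^3, so AVC = 35 - 10q + q^2.
At the minimum of AVC, MC = AVC. MC = 35 - 20q + 3q^2; setting MC = AVC gives 2q^2 - 10q = 0, so q = 5. min AVC = 10.
For P < $10 the firm produces nothing.

$10 per unit, at q = 5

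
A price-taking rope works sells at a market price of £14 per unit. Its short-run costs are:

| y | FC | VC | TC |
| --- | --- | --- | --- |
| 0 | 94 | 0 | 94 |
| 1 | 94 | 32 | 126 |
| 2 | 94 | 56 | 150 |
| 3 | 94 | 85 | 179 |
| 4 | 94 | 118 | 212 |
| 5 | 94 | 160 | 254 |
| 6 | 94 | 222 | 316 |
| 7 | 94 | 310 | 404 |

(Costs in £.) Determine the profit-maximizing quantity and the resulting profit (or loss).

y = 0 (shut down); profit = -£94

Tabulate TR − TC: y=0: -94; y=1: -112; y=2: -122; y=3: -137; y=4: -156; y=5: -184; y=6: -232; y=7: -306.
Profit is highest at y = 0. Equivalently, the lowest AVC in the table is 56/2 ≈ £28 at y = 2, and P = £14 falls below it — price never covers variable cost, so the firm shuts down and loses only its fixed cost.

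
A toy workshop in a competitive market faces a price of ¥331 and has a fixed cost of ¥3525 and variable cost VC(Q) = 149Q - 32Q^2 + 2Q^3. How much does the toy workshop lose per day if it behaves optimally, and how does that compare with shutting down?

Profit = -¥145 at Q = 13

AVC = 149 - 32Q + 2Q^2; min AVC = ¥21 at Q = 8. Since P = ¥331 ≥ min AVC, the firm produces.
With MC = 149 - 64Q + 6Q^2, P = MC on the upward-sloping part at Q* = 13.
TR = 331·13 = 4303. TC = 3525 + 923 = 4448. Profit = 4303 − 4448 = -¥145.
Shutting down would mean losing the fixed cost of ¥3525, so operating at a loss of ¥145 is better by ¥3380.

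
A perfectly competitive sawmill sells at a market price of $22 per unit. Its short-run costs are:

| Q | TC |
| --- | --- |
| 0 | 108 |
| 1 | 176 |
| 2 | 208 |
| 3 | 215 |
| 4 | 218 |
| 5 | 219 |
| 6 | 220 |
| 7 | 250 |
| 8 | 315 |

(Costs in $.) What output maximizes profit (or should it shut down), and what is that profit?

Q = 6; profit = -$88

Profit at each row (π = 22Q − TC): Q=0: -108; Q=1: -154; Q=2: -164; Q=3: -149; Q=4: -130; Q=5: -109; Q=6: -88; Q=7: -96; Q=8: -139.
Profit is maximized at Q = 6. AVC there is 112/6 = $18.67 ≤ P, so producing beats shutting down (which would give -$108).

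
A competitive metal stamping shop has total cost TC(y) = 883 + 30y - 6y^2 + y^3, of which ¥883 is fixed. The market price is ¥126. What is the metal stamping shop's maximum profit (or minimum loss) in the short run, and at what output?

Profit = -¥243 at y = 8

AVC = 30 - 6y + y^2; min AVC = ¥21 at y = 3. Since P = ¥126 ≥ min AVC, the firm produces.
MC = 30 - 12y + 3y^2. Setting P = MC and taking the root on the rising branch gives y* = 8.
TR = 126·8 = 1008. TC = 883 + 368 = 1251. Profit = 1008 − 1251 = -¥243.
Shutting down would mean losing the fixed cost of ¥883, so operating at a loss of ¥243 is better by ¥640.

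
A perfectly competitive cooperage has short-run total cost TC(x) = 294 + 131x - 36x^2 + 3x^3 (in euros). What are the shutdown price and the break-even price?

Shutdown price = min AVC. AVC = 131 - 36x + 3x^2, with vertex at x = 6 and minimum €23.
ATC = 294/x + 131 - 36x + 3x^2. Setting dATC/dx = −294/x^2 − 36 + 6x = 0 gives x = 7 (since 6·7^3 − 36·7^2 = 294).
min ATC = 294/7 + 131 − 36·7 + 3·7^2 = €68. That is the break-even price.
Between these two prices the firm operates at a loss; above €68 it earns a profit.

Shutdown price = €23; break-even price = €68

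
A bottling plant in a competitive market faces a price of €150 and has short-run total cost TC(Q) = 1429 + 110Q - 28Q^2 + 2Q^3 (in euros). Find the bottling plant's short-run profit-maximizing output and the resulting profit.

Profit = -€229 at Q = 10

AVC = 110 - 28Q + 2Q^2 has its minimum €12 at Q = 7; price €150 clears that bar, so the firm operates.
MC = 110 - 56Q + 6Q^2. Setting P = MC and taking the root on the rising branch gives Q* = 10.
TR = 150·10 = 1500. TC = 1429 + 300 = 1729. Profit = 1500 − 1729 = -€229.
Shutting down would mean losing the fixed cost of €1429, so operating at a loss of €229 is better by €1200.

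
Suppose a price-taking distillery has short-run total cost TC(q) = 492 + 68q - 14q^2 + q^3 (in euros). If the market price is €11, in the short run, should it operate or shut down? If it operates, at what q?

From TC, MC = TC'(q) = 68 - 28q + 3q^2 and AVC = VC/q = 68 - 14q + q^2.
The AVC parabola has its vertex at q = 14/2 = 7, where AVC = 68 - 14·7 + 7^2 = €19.
With P < min AVC (€11 < €19), every unit sold adds to the loss.
Shutting down limits the loss to fixed cost, €492.

Shut down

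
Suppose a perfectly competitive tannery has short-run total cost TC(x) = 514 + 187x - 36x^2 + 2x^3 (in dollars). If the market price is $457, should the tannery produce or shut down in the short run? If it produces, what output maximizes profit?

Produce at x = 15

From TC, MC = TC'(x) = 187 - 72x + 6x^2 and AVC = VC/x = 187 - 36x + 2x^2.
The AVC parabola has its vertex at x = 36/4 = 9, where AVC = 187 - 36·9 + 2·9^2 = $25.
Because $457 ≥ $25, revenue can cover variable cost; the firm operates.
Solving P = MC: -270 - 72x + 6x^2 = 0 ⇒ x = -3 or 15. On the upward-sloping branch, x* = 15.
Check: AVC at x = 15 is $97 ≤ P, so revenue covers variable cost.
Profit = P·x − TC = 457·15 − 1969 = $4886.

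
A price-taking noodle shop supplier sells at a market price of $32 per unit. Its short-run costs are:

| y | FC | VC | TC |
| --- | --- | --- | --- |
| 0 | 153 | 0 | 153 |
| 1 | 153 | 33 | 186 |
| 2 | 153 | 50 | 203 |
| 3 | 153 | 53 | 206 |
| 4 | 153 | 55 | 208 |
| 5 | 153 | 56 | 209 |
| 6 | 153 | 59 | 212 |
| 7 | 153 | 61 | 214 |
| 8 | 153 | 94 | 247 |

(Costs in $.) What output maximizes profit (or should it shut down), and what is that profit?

y = 7; profit = $10

Profit at each row (π = 32y − TC): y=0: -153; y=1: -154; y=2: -139; y=3: -110; y=4: -80; y=5: -49; y=6: -20; y=7: 10; y=8: 9.
Profit is maximized at y = 7. AVC there is 61/7 = $8.71 ≤ P, so producing beats shutting down (which would give -$153).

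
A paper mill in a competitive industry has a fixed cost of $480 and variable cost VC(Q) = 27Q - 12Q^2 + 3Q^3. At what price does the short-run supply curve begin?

Short-run supply begins at min AVC. From VC = 27Q - 12Q^2 + 3Q^3, AVC = 27 - 12Q + 3Q^2.
dAVC/dQ = -12 + 6Q = 0 gives Q = 2. min AVC = 27 - 12·2 + 3·2^2 = 15.
For P < $15 the firm produces nothing.

$15 per unit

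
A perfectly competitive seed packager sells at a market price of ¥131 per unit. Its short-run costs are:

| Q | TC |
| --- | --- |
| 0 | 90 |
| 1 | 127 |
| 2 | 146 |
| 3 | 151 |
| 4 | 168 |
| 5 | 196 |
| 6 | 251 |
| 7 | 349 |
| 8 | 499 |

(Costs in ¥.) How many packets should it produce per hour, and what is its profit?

Q = 7; profit = ¥568

Compute π = P·Q − TC at each output: Q=0: -90; Q=1: 4; Q=2: 116; Q=3: 242; Q=4: 356; Q=5: 459; Q=6: 535; Q=7: 568; Q=8: 549.
Profit is maximized at Q = 7. AVC there is 259/7 = ¥37 ≤ P, so producing beats shutting down (which would give -¥90).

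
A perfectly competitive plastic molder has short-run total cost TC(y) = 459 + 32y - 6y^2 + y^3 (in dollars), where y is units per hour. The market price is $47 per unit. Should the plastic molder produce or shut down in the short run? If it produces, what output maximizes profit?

Strip out fixed cost: VC = 32y - 6y^2 + y^3. Then AVC = 32 - 6y + y^2 and MC = 32 - 12y + 3y^2.
AVC hits its minimum where MC = AVC, at y = 3, giving min AVC = 32 - 6·3 + 3^2 = $23.
Because $47 ≥ $23, revenue can cover variable cost; the firm operates.
Solving P = MC: -15 - 12y + 3y^2 = 0 ⇒ y = -1 or 5. On the upward-sloping branch, y* = 5.
Check: AVC at y = 5 is $27 ≤ P, so revenue covers variable cost.
Profit = P·y − TC = 47·5 − 594 = -$359, a loss, but smaller than the $459 fixed cost the firm would lose by shutting down.

Produce at y = 5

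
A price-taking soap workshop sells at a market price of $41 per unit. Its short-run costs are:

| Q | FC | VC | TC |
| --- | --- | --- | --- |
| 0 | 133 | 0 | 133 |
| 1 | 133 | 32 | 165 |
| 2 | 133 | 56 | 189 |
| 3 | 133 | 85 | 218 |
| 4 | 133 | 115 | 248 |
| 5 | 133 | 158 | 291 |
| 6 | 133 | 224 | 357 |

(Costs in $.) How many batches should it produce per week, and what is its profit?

Profit at each row (π = 41Q − TC): Q=0: -133; Q=1: -124; Q=2: -107; Q=3: -95; Q=4: -84; Q=5: -86; Q=6: -111.
Profit is maximized at Q = 4. AVC there is 115/4 = $28.75 ≤ P, so producing beats shutting down (which would give -$133).

Q = 4; profit = -$84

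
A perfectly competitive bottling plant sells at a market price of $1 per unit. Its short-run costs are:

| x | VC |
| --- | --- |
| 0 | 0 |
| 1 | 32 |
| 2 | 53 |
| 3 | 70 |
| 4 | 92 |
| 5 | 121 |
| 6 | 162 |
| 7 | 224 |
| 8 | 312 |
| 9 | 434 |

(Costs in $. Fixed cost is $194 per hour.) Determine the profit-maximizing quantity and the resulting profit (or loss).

x = 0 (shut down); profit = -$194

Profit at each row (π = 1x − TC): x=0: -194; x=1: -225; x=2: -245; x=3: -261; x=4: -282; x=5: -310; x=6: -350; x=7: -411; x=8: -498; x=9: -619.
Profit is highest at x = 0. Equivalently, the lowest AVC in the table is 92/4 ≈ $23 at x = 4, and P = $1 falls below it — price never covers variable cost, so the firm shuts down and loses only its fixed cost.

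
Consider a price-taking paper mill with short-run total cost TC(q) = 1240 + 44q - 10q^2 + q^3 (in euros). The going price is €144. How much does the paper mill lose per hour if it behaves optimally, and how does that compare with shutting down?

AVC = 44 - 10q + q^2 has its minimum €19 at q = 5; price €144 clears that bar, so the firm operates.
With MC = 44 - 20q + 3q^2, P = MC on the upward-sloping part at q* = 10.
TR = 144·10 = 1440. TC = 1240 + 440 = 1680. Profit = 1440 − 1680 = -€240.
Shutting down would mean losing the fixed cost of €1240, so operating at a loss of €240 is better by €1000.

Profit = -€240 at q = 10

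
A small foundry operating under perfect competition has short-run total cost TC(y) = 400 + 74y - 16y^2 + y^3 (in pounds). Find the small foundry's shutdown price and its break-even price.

AVC = 74 - 16y + y^2; minimized at y = 8, giving min AVC = £10. That is the shutdown price.
ATC = 400/y + 74 - 16y + y^2. Setting dATC/dy = −400/y^2 − 16 + 2y = 0 gives y = 10 (since 2·10^3 − 16·10^2 = 400).
min ATC = 400/10 + 74 − 16·10 + 10^2 = £54. That is the break-even price.
Between these two prices the firm operates at a loss; above £54 it earns a profit.

Shutdown price = £10; break-even price = £54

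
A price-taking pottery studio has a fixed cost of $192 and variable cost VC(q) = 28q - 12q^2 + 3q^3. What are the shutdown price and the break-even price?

Shutdown price = min AVC. AVC = 28 - 12q + 3q^2, with vertex at q = 2 and minimum $16.
ATC = 192/q + 28 - 12q + 3q^2. Setting dATC/dq = −192/q^2 − 12 + 6q = 0 gives q = 4 (since 6·4^3 − 12·4^2 = 192).
min ATC = 192/4 + 28 − 12·4 + 3·4^2 = $76. That is the break-even price.
Between these two prices the firm operates at a loss; above $76 it earns a profit.

Shutdown price = $16; break-even price = $76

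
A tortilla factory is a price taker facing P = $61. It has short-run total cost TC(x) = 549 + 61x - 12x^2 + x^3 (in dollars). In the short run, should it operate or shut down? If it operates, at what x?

Strip out fixed cost: VC = 61x - 12x^2 + x^3. Then AVC = 61 - 12x + x^2 and MC = 61 - 24x + 3x^2.
The AVC parabola has its vertex at x = 12/2 = 6, where AVC = 61 - 12·6 + 6^2 = $25.
P = $61 exceeds min AVC = $25, so the firm stays open.
Solving P = MC: -24x + 3x^2 = 0 ⇒ x = 0 or 8. On the upward-sloping branch, x* = 8.
Check: AVC at x = 8 is $29 ≤ P, so revenue covers variable cost.
Profit = P·x − TC = 61·8 − 781 = -$293, a loss, but smaller than the $549 fixed cost the firm would lose by shutting down.

Produce at x = 8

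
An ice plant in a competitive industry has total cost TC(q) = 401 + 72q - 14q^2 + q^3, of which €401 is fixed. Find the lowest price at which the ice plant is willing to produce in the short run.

The shutdown price is the minimum of AVC. VC = 72q - 14q^2 + q^3, so AVC = 72 - 14q + q^2.
At the minimum of AVC, MC = AVC. MC = 72 - 28q + 3q^2; setting MC = AVC gives 2q^2 - 14q = 0, so q = 7. min AVC = 23.
For P < €23 the firm produces nothing.

€23 per unit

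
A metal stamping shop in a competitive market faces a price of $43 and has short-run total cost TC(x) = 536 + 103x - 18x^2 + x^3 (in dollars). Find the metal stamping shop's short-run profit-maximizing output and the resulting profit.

Profit = -$336 at x = 10

AVC = 103 - 18x + x^2 has its minimum $22 at x = 9; price $43 clears that bar, so the firm operates.
With MC = 103 - 36x + 3x^2, P = MC on the upward-sloping part at x* = 10.
TR = 43·10 = 430. TC = 536 + 230 = 766. Profit = 430 − 766 = -$336.
By producing, the firm covers all variable cost plus $200 of fixed cost; shutting down would lose the full $536.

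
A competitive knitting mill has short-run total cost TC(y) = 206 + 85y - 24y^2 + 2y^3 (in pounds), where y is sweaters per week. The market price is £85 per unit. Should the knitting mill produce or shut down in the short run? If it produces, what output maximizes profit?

Produce at y = 8

Strip out fixed cost: VC = 85y - 24y^2 + 2y^3. Then AVC = 85 - 24y + 2y^2 and MC = 85 - 48y + 6y^2.
The AVC parabola has its vertex at y = 24/4 = 6, where AVC = 85 - 24·6 + 2·6^2 = £13.
Since P = £85 ≥ min AVC = £13, price covers variable cost and the firm should produce.
P = MC gives -48y + 6y^2 = 0, with roots 0 and 8. Take the larger (rising MC): y* = 8.
Check: AVC at y = 8 is £21 ≤ P, so revenue covers variable cost.
Profit = P·y − TC = 85·8 − 374 = £306.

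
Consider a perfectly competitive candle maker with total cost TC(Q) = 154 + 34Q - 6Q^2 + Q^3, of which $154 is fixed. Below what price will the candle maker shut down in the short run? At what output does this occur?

The firm shuts down when price falls below the minimum of average variable cost. AVC = VC/Q = 34 - 6Q + Q^2.
At the minimum of AVC, MC = AVC. MC = 34 - 12Q + 3Q^2; setting MC = AVC gives 2Q^2 - 6Q = 0, so Q = 3. min AVC = 25.
For P < $25 the firm produces nothing.

$25 per unit, at Q = 3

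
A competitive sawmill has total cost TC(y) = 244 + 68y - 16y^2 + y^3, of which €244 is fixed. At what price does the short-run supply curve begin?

€4 per unit

Short-run supply begins at min AVC. From VC = 68y - 16y^2 + y^3, AVC = 68 - 16y + y^2.
At the minimum of AVC, MC = AVC. MC = 68 - 32y + 3y^2; setting MC = AVC gives 2y^2 - 16y = 0, so y = 8. min AVC = 4.
The firm shuts down for any P below €4.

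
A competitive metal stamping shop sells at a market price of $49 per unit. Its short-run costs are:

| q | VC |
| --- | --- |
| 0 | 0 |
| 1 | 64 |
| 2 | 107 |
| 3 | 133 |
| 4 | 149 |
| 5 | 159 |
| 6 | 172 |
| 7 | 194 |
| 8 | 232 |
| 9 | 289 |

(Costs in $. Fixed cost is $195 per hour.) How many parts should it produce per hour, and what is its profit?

q = 8; profit = -$35

Profit at each row (π = 49q − TC): q=0: -195; q=1: -210; q=2: -204; q=3: -181; q=4: -148; q=5: -109; q=6: -73; q=7: -46; q=8: -35; q=9: -43.
Profit is maximized at q = 8. AVC there is 232/8 = $29 ≤ P, so producing beats shutting down (which would give -$195).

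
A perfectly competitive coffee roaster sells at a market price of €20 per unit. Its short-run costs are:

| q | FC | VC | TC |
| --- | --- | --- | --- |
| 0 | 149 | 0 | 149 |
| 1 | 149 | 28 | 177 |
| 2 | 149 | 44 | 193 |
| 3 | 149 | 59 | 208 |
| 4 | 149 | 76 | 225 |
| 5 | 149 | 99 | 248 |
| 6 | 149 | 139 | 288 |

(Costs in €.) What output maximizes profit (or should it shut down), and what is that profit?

q = 4; profit = -€145

Profit at each row (π = 20q − TC): q=0: -149; q=1: -157; q=2: -153; q=3: -148; q=4: -145; q=5: -148; q=6: -168.
Profit is maximized at q = 4. AVC there is 76/4 = €19 ≤ P, so producing beats shutting down (which would give -€149).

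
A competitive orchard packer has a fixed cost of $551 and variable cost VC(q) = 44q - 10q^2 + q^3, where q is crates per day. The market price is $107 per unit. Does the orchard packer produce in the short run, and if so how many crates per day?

Variable cost is VC = 44q - 10q^2 + q^3, so AVC = VC/q = 44 - 10q + q^2 and MC = dTC/dq = 44 - 20q + 3q^2.
AVC hits its minimum where MC = AVC, at q = 5, giving min AVC = 44 - 10·5 + 5^2 = $19.
P = $107 exceeds min AVC = $19, so the firm stays open.
Set P = MC: 107 = 44 - 20q + 3q^2 → -63 - 20q + 3q^2 = 0. The roots are q = -7/3 and q = 9; the profit-maximizing output is on the rising part of MC, so q* = 9.
Check: AVC at q = 9 is $35 ≤ P, so revenue covers variable cost.
Profit = P·q − TC = 107·9 − 866 = $97.

Produce at q = 9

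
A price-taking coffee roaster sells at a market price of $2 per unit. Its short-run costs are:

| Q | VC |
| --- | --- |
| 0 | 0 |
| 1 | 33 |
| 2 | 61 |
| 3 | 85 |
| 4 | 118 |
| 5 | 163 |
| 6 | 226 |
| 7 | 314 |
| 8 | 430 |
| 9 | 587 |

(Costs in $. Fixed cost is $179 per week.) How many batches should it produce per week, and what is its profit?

Tabulate TR − TC: Q=0: -179; Q=1: -210; Q=2: -236; Q=3: -258; Q=4: -289; Q=5: -332; Q=6: -393; Q=7: -479; Q=8: -593; Q=9: -748.
Profit is highest at Q = 0. Equivalently, the lowest AVC in the table is 85/3 ≈ $28.33 at Q = 3, and P = $2 falls below it — price never covers variable cost, so the firm shuts down and loses only its fixed cost.

Q = 0 (shut down); profit = -$179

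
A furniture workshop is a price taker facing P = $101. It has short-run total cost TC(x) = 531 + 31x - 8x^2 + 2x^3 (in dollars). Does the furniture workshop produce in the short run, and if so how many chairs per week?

Produce at x = 5

Variable cost is VC = 31x - 8x^2 + 2x^3, so AVC = VC/x = 31 - 8x + 2x^2 and MC = dTC/dx = 31 - 16x + 6x^2.
AVC is minimized where dAVC/dx = -8 + 4x = 0, at x = 2; min AVC = 31 - 8·2 + 2·2^2 = $23.
Since P = $101 ≥ min AVC = $23, price covers variable cost and the firm should produce.
Set P = MC: 101 = 31 - 16x + 6x^2 → -70 - 16x + 6x^2 = 0. The roots are x = -7/3 and x = 5; the profit-maximizing output is on the rising part of MC, so x* = 5.
Check: AVC at x = 5 is $41 ≤ P, so revenue covers variable cost.
Profit = P·x − TC = 101·5 − 736 = -$231, a loss, but smaller than the $531 fixed cost the firm would lose by shutting down.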